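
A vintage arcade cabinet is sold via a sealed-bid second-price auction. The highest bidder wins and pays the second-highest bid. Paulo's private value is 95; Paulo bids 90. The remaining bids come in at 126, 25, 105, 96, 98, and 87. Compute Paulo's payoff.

Payoff = 0.

Highest competing bid: 126.
Paulo's bid 90 is not the highest, so Paulo loses, pays nothing, and earns zero payoff.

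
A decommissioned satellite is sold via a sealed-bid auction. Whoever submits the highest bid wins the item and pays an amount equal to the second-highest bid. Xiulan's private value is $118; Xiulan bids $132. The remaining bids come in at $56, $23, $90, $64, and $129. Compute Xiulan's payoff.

-$11

Highest competing bid: $129.
Xiulan's bid $132 is the highest overall, so Xiulan wins and pays the second-highest bid, $129.
Payoff = value − price = $118 − $129 = -$11.
Overbidding won the item at a price above value — truthful bidding would have avoided this loss.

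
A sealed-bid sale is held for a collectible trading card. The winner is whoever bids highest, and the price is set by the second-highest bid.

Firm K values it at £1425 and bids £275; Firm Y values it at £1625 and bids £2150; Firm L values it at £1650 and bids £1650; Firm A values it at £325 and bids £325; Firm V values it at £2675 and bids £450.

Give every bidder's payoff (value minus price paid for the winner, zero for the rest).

Payoffs: Firm K £0, Firm Y -£25, Firm L £0, Firm A £0, Firm V £0.

Bids in descending order: Firm Y £2150 > Firm L £1650 > Firm V £450 > Firm A £325 > Firm K £275.
Firm Y has the top bid and wins; the price is the second-highest bid, £1650.
Firm Y's payoff = £1625 − £1650 = -£25. All other bidders lose, so their payoff is 0.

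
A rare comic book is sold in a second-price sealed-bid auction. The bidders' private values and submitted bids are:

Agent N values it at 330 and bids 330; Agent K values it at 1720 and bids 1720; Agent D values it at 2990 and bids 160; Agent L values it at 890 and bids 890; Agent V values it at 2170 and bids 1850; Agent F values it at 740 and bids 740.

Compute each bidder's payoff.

Ranking the bids: Agent V 1850, then Agent K 1720, then Agent L 890, then Agent F 740, then Agent N 330, then Agent D 160.
Agent V has the top bid and wins; the price is the second-highest bid, 1720.
Agent V's payoff = 2170 − 1720 = 450. All other bidders lose, so their payoff is 0.

Agent N 0, Agent K 0, Agent D 0, Agent L 0, Agent V 450, Agent F 0.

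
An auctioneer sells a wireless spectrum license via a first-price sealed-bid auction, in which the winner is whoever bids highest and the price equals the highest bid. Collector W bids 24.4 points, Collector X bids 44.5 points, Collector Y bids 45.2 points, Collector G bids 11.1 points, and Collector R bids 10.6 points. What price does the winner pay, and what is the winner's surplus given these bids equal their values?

Bids in descending order: Collector Y 45.2 points > Collector X 44.5 points > Collector W 24.4 points > Collector G 11.1 points > Collector R 10.6 points.
Collector Y is the highest bidder, so Collector Y wins.
Under the first-price rule, the price is the highest bid: 45.2 points.
Surplus = 45.2 points − 45.2 points = 0.0 points.

The winner pays 45.2 points for a surplus of 0.0 points.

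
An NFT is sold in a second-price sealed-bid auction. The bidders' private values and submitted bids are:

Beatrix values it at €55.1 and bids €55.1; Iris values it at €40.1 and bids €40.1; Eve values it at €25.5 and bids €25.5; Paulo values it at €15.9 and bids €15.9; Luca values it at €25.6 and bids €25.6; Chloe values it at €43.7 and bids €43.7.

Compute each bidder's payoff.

Payoffs: Beatrix €11.4, Iris €0.0, Eve €0.0, Paulo €0.0, Luca €0.0, Chloe €0.0.

Bids in descending order: Beatrix €55.1; Chloe €43.7; Iris €40.1; Luca €25.6; Eve €25.5; Paulo €15.9.
Beatrix has the top bid and wins; the price is the second-highest bid, €43.7.
Beatrix's payoff = €55.1 − €43.7 = €11.4. All other bidders lose, so their payoff is 0.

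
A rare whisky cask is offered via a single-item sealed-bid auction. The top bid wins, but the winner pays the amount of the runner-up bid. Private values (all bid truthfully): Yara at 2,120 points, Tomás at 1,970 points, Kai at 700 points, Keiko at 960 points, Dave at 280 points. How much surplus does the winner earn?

Ranking the bids: Yara 2,120 points; Tomás 1,970 points; Keiko 960 points; Kai 700 points; Dave 280 points.
Yara wins with the top bid and pays the second-highest, 1,970 points.
Surplus = 2,120 points − 1,970 points = 150 points.

Winner's surplus: 150 points.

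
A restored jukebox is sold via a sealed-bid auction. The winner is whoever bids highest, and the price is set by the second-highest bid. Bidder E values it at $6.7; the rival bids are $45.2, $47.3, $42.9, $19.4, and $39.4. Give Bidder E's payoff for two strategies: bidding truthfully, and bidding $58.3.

Truthful: $0.0; alternative: -$40.6.

The highest competing bid is $47.3.
Bidding truthfully at $6.7: the top bid is $47.3 (a rival), so Bidder E loses. Payoff = $0.0.
Bidding $58.3: Bidder E has the top bid, wins, and pays the second-highest bid $47.3. Payoff = $6.7 − $47.3 = -$40.6.
Deviating from a truthful bid can only lose payoff in a second-price auction — never gain.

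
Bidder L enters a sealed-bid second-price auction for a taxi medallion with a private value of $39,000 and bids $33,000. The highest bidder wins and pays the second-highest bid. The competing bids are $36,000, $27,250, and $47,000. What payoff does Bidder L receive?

Highest competing bid: $47,000.
Bidder L's bid $33,000 is not the highest, so Bidder L loses, pays nothing, and earns zero payoff.

Payoff = $0.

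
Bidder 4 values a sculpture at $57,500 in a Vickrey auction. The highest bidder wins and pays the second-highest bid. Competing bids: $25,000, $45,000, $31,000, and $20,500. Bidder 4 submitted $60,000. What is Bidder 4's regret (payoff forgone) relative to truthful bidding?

$0

The highest competing bid is $45,000.
Bidding truthfully at $57,500: Bidder 4 has the top bid, wins, and pays the second-highest bid $45,000. Payoff = $57,500 − $45,000 = $12,500.
Bidding $60,000: Bidder 4 has the top bid, wins, and pays the second-highest bid $45,000. Payoff = $57,500 − $45,000 = $12,500.
Regret = truthful payoff − actual payoff = $12,500 − $12,500 = $0.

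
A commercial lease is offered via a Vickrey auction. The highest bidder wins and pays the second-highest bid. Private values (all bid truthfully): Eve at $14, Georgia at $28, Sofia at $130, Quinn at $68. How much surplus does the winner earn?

Sorted high to low: Sofia $130; Quinn $68; Georgia $28; Eve $14.
Sofia wins with the top bid and pays the second-highest, $68.
Surplus = $130 − $68 = $62.

Surplus = $62.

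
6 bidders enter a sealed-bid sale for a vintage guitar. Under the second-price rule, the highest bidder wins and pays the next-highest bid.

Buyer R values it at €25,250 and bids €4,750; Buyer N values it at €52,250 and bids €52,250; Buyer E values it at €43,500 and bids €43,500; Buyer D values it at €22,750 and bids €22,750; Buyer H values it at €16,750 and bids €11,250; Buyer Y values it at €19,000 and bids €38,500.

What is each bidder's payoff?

Payoffs: Buyer R €0, Buyer N €8,750, Buyer E €0, Buyer D €0, Buyer H €0, Buyer Y €0.

Sorted high to low: Buyer N €52,250; Buyer E €43,500; Buyer Y €38,500; Buyer D €22,750; Buyer H €11,250; Buyer R €4,750.
Buyer N has the top bid and wins; the price is the second-highest bid, €43,500.
Buyer N's payoff = €52,250 − €43,500 = €8,750. All other bidders lose, so their payoff is 0.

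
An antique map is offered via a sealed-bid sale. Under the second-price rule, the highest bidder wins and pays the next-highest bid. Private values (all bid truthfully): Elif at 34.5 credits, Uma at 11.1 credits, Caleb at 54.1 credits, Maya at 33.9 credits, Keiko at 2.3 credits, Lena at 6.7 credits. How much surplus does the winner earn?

Bids in descending order: Caleb 54.1 credits > Elif 34.5 credits > Maya 33.9 credits > Uma 11.1 credits > Lena 6.7 credits > Keiko 2.3 credits.
Caleb wins with the top bid and pays the second-highest, 34.5 credits.
Surplus = 54.1 credits − 34.5 credits = 19.6 credits.

19.6 credits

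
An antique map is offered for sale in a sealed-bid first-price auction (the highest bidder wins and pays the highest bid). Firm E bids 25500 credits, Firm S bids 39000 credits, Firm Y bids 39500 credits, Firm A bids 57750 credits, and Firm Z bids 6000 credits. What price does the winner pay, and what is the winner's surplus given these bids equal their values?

Ordered from highest: Firm A 57750 credits, then Firm Y 39500 credits, then Firm S 39000 credits, then Firm E 25500 credits, then Firm Z 6000 credits.
Firm A is the highest bidder, so Firm A wins.
Under the first-price rule, the price is the highest bid: 57750 credits.
Surplus = 57750 credits − 57750 credits = 0 credits.

The winner pays 57750 credits for a surplus of 0 credits.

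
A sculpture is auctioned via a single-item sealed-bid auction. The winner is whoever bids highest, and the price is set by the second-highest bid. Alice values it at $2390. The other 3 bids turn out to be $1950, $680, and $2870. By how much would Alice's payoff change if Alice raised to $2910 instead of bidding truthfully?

-$480

The highest competing bid is $2870.
Bidding truthfully at $2390: the top bid is $2870 (a rival), so Alice loses. Payoff = $0.
Bidding $2910: Alice has the top bid, wins, and pays the second-highest bid $2870. Payoff = $2390 − $2870 = -$480.
Change = -$480 − $0 = -$480.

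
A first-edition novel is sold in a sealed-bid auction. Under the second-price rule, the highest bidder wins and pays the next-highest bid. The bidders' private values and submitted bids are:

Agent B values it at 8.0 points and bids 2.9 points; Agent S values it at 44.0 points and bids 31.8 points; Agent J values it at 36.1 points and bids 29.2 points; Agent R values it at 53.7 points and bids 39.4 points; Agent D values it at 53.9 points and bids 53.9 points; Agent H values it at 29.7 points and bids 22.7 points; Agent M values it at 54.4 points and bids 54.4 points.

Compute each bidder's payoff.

Agent B 0.0 points, Agent S 0.0 points, Agent J 0.0 points, Agent R 0.0 points, Agent D 0.0 points, Agent H 0.0 points, Agent M 0.5 points.

Ordered from highest: Agent M 54.4 points > Agent D 53.9 points > Agent R 39.4 points > Agent S 31.8 points > Agent J 29.2 points > Agent H 22.7 points > Agent B 2.9 points.
Agent M has the top bid and wins; the price is the second-highest bid, 53.9 points.
Agent M's payoff = 54.4 points − 53.9 points = 0.5 points. All other bidders lose, so their payoff is 0.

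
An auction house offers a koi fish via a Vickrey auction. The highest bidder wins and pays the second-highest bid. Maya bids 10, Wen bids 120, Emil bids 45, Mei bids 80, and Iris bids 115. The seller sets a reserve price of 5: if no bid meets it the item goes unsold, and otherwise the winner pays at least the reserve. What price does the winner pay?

The winner pays 115.

Bids in descending order: Wen 120, then Iris 115, then Mei 80, then Emil 45, then Maya 10.
Wen has the highest bid, so Wen wins.
The second-highest bid is 115, which exceeds the reserve, so that sets the price.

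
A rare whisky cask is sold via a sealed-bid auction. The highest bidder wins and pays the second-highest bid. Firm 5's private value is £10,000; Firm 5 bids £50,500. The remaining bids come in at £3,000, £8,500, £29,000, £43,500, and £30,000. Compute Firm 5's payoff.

The bidder's payoff: -£33,500.

Highest competing bid: £43,500.
Firm 5's bid £50,500 is the highest overall, so Firm 5 wins and pays the second-highest bid, £43,500.
Payoff = value − price = £10,000 − £43,500 = -£33,500.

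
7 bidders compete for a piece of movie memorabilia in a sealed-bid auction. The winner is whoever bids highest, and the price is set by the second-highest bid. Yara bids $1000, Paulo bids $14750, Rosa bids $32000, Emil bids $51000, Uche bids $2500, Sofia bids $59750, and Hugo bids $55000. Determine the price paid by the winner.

Bids in descending order: Sofia $59750, then Hugo $55000, then Emil $51000, then Rosa $32000, then Paulo $14750, then Uche $2500, then Yara $1000.
Sofia has the highest bid, so Sofia wins.
The second-highest bid is $55000, so that is what Sofia pays.

Price paid: $55000.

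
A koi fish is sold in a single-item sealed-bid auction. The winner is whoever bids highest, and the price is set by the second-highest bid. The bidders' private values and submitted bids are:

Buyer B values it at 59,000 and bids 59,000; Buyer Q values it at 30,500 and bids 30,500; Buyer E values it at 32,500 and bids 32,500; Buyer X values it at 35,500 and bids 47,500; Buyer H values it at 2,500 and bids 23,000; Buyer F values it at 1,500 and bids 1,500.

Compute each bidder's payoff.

Buyer B 11,500, Buyer Q 0, Buyer E 0, Buyer X 0, Buyer H 0, Buyer F 0.

Ordered from highest: Buyer B 59,000; Buyer X 47,500; Buyer E 32,500; Buyer Q 30,500; Buyer H 23,000; Buyer F 1,500.
Buyer B has the top bid and wins; the price is the second-highest bid, 47,500.
Buyer B's payoff = 59,000 − 47,500 = 11,500. All other bidders lose, so their payoff is 0.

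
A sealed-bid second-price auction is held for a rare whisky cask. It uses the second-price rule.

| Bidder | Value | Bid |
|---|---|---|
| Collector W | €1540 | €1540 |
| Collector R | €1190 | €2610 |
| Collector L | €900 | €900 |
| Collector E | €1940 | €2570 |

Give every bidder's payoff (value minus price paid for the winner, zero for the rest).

Payoffs: Collector W €0, Collector R -€1380, Collector L €0, Collector E €0.

Ranking the bids: Collector R €2610 > Collector E €2570 > Collector W €1540 > Collector L €900.
Collector R has the top bid and wins; the price is the second-highest bid, €2570.
Collector R's payoff = €1190 − €2570 = -€1380. All other bidders lose, so their payoff is 0.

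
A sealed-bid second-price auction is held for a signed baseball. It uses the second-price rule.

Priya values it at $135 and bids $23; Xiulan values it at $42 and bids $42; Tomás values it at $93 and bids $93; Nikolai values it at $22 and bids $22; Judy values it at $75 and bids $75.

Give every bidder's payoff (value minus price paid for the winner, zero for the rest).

Priya $0, Xiulan $0, Tomás $18, Nikolai $0, Judy $0.

Bids in descending order: Tomás $93; Judy $75; Xiulan $42; Priya $23; Nikolai $22.
Tomás has the top bid and wins; the price is the second-highest bid, $75.
Tomás's payoff = $93 − $75 = $18. All other bidders lose, so their payoff is 0.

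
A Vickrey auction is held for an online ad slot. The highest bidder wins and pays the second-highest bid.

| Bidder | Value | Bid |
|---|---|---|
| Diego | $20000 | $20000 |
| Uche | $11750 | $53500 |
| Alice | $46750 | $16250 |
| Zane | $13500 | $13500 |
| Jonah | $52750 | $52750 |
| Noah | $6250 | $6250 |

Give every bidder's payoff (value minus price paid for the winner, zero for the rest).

Sorted high to low: Uche $53500, then Jonah $52750, then Diego $20000, then Alice $16250, then Zane $13500, then Noah $6250.
Uche has the top bid and wins; the price is the second-highest bid, $52750.
Uche's payoff = $11750 − $52750 = -$41000. All other bidders lose, so their payoff is 0.

Payoffs: Diego $0, Uche -$41000, Alice $0, Zane $0, Jonah $0, Noah $0.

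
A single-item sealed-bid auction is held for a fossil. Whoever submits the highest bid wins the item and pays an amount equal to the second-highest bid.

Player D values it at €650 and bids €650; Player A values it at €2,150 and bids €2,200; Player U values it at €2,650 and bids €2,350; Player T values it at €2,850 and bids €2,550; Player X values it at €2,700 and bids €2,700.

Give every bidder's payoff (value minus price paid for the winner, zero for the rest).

Player D €0, Player A €0, Player U €0, Player T €0, Player X €150.

Ordered from highest: Player X €2,700 > Player T €2,550 > Player U €2,350 > Player A €2,200 > Player D €650.
Player X has the top bid and wins; the price is the second-highest bid, €2,550.
Player X's payoff = €2,700 − €2,550 = €150. All other bidders lose, so their payoff is 0.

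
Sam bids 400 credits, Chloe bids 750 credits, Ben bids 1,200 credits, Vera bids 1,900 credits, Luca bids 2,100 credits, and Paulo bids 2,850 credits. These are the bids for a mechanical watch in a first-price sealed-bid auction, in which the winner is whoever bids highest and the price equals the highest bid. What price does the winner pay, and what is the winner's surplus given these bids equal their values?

Ordered from highest: Paulo 2,850 credits; Luca 2,100 credits; Vera 1,900 credits; Ben 1,200 credits; Chloe 750 credits; Sam 400 credits.
Paulo is the highest bidder, so Paulo wins.
Under the first-price rule, the price is the highest bid: 2,850 credits.
Surplus = 2,850 credits − 2,850 credits = 0 credits.

The winner pays 2,850 credits for a surplus of 0 credits.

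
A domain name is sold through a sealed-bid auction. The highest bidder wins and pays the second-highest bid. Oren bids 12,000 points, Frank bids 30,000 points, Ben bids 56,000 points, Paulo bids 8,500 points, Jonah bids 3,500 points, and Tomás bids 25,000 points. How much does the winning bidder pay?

Sorted high to low: Ben 56,000 points > Frank 30,000 points > Tomás 25,000 points > Oren 12,000 points > Paulo 8,500 points > Jonah 3,500 points.
Ben has the highest bid, so Ben wins.
The second-highest bid is 30,000 points, so that is what Ben pays.

30,000 points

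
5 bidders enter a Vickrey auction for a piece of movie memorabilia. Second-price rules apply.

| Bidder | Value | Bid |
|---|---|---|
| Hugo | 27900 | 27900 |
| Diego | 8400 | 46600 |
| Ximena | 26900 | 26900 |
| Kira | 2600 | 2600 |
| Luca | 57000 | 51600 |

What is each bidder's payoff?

Payoffs: Hugo 0, Diego 0, Ximena 0, Kira 0, Luca 10400.

Ranking the bids: Luca 51600; Diego 46600; Hugo 27900; Ximena 26900; Kira 2600.
Luca has the top bid and wins; the price is the second-highest bid, 46600.
Luca's payoff = 57000 − 46600 = 10400. All other bidders lose, so their payoff is 0.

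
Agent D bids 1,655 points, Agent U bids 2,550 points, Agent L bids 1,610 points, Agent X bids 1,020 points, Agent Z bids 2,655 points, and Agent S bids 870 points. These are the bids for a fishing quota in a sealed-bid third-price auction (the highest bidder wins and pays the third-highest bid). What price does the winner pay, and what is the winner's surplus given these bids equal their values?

The winner pays 1,655 points for a surplus of 1,000 points.

Ranking the bids: Agent Z 2,655 points, then Agent U 2,550 points, then Agent D 1,655 points, then Agent L 1,610 points, then Agent X 1,020 points, then Agent S 870 points.
Agent Z is the highest bidder, so Agent Z wins.
Under the third-price rule, the price is the third-highest bid: 1,655 points.
Surplus = 2,655 points − 1,655 points = 1,000 points.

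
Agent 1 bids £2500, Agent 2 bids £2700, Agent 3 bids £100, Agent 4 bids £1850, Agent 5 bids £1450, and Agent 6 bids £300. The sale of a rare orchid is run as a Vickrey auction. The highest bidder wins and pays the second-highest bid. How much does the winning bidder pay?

£2500

Sorted high to low: Agent 2 £2700, then Agent 1 £2500, then Agent 4 £1850, then Agent 5 £1450, then Agent 6 £300, then Agent 3 £100.
Agent 2 has the highest bid, so Agent 2 wins.
The second-highest bid is £2500, so that is what Agent 2 pays.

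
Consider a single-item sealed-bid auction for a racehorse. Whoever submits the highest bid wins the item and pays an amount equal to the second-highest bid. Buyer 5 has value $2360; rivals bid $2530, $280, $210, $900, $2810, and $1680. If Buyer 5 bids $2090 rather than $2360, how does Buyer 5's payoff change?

$0

The highest competing bid is $2810.
Bidding truthfully at $2360: the top bid is $2810 (a rival), so Buyer 5 loses. Payoff = $0.
Bidding $2090: the top bid is $2810 (a rival), so Buyer 5 loses. Payoff = $0.
Change = $0 − $0 = $0.
The bid only affects whether you win, not the price — here both bids land on the same side of the top rival bid, so the deviation is payoff-neutral.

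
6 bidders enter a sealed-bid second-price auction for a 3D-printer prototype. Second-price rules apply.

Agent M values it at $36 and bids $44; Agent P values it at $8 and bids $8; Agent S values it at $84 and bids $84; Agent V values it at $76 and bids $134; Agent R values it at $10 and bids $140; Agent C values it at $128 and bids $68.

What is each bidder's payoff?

Bids in descending order: Agent R $140 > Agent V $134 > Agent S $84 > Agent C $68 > Agent M $44 > Agent P $8.
Agent R has the top bid and wins; the price is the second-highest bid, $134.
Agent R's payoff = $10 − $134 = -$124. All other bidders lose, so their payoff is 0.

Payoffs: Agent M $0, Agent P $0, Agent S $0, Agent V $0, Agent R -$124, Agent C $0.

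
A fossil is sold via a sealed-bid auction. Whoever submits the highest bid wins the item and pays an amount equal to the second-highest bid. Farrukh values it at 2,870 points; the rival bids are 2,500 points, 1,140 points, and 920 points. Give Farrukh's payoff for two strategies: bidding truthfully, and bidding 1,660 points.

(a) 370 points  (b) 0 points

The highest competing bid is 2,500 points.
Bidding truthfully at 2,870 points: Farrukh has the top bid, wins, and pays the second-highest bid 2,500 points. Payoff = 2,870 points − 2,500 points = 370 points.
Bidding 1,660 points: the top bid is 2,500 points (a rival), so Farrukh loses. Payoff = 0 points.
Deviating from a truthful bid can only lose payoff in a second-price auction — never gain.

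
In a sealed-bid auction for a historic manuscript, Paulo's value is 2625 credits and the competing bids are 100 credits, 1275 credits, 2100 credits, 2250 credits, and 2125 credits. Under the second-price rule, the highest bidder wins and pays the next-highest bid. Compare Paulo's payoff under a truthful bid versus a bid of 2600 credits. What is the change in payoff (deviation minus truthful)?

Payoff change: 0 credits.

The highest competing bid is 2250 credits.
Bidding truthfully at 2625 credits: Paulo has the top bid, wins, and pays the second-highest bid 2250 credits. Payoff = 2625 credits − 2250 credits = 375 credits.
Bidding 2600 credits: Paulo has the top bid, wins, and pays the second-highest bid 2250 credits. Payoff = 2625 credits − 2250 credits = 375 credits.
Change = 375 credits − 375 credits = 0 credits.
The bid only affects whether you win, not the price — here both bids land on the same side of the top rival bid, so the deviation is payoff-neutral.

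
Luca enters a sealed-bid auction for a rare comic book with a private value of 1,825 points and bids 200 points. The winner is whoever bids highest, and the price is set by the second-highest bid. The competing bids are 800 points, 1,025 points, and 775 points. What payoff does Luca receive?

Highest competing bid: 1,025 points.
Luca's bid 200 points is not the highest, so Luca loses, pays nothing, and earns zero payoff.

Luca's payoff: 0 points.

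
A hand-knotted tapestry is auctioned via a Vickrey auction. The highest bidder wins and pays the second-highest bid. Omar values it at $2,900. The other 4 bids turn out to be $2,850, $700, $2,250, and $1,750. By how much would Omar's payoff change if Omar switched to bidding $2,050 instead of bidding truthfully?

Payoff change: -$50.

The highest competing bid is $2,850.
Bidding truthfully at $2,900: Omar has the top bid, wins, and pays the second-highest bid $2,850. Payoff = $2,900 − $2,850 = $50.
Bidding $2,050: the top bid is $2,850 (a rival), so Omar loses. Payoff = $0.
Change = $0 − $50 = -$50.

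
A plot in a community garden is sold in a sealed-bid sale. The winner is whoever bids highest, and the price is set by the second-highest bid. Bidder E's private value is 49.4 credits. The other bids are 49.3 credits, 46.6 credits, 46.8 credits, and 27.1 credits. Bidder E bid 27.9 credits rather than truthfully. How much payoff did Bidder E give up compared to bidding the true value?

Regret: 0.1 credits.

The highest competing bid is 49.3 credits.
Bidding truthfully at 49.4 credits: Bidder E has the top bid, wins, and pays the second-highest bid 49.3 credits. Payoff = 49.4 credits − 49.3 credits = 0.1 credits.
Bidding 27.9 credits: the top bid is 49.3 credits (a rival), so Bidder E loses. Payoff = 0.0 credits.
Regret = truthful payoff − actual payoff = 0.1 credits − 0.0 credits = 0.1 credits.
Deviating from a truthful bid can only lose payoff in a second-price auction — never gain.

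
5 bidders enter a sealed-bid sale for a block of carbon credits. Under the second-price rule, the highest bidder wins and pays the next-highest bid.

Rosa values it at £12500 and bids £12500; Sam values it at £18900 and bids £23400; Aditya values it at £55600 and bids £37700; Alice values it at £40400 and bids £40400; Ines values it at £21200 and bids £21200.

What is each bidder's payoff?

Bids in descending order: Alice £40400, then Aditya £37700, then Sam £23400, then Ines £21200, then Rosa £12500.
Alice has the top bid and wins; the price is the second-highest bid, £37700.
Alice's payoff = £40400 − £37700 = £2700. All other bidders lose, so their payoff is 0.

Payoffs: Rosa £0, Sam £0, Aditya £0, Alice £2700, Ines £0.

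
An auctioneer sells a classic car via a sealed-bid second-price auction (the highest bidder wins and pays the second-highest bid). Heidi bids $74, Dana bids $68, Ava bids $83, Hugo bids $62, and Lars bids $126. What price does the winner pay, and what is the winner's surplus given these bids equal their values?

The winner pays $83 for a surplus of $43.

Ranking the bids: Lars $126, then Ava $83, then Heidi $74, then Dana $68, then Hugo $62.
Lars is the highest bidder, so Lars wins.
Under the second-price rule, the price is the second-highest bid: $83.
Surplus = $126 − $83 = $43.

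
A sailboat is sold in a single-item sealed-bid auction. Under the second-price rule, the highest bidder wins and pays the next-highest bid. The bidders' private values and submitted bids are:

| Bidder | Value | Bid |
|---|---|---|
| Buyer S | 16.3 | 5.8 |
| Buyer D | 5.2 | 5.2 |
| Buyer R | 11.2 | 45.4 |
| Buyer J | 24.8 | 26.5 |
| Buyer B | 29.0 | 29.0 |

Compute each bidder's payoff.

Ordered from highest: Buyer R 45.4 > Buyer B 29.0 > Buyer J 26.5 > Buyer S 5.8 > Buyer D 5.2.
Buyer R has the top bid and wins; the price is the second-highest bid, 29.0.
Buyer R's payoff = 11.2 − 29.0 = -17.8. All other bidders lose, so their payoff is 0.

Payoffs: Buyer S 0.0, Buyer D 0.0, Buyer R -17.8, Buyer J 0.0, Buyer B 0.0.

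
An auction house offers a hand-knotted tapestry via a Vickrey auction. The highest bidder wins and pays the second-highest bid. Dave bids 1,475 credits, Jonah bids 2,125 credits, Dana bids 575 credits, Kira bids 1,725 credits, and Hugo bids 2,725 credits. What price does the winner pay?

Bids in descending order: Hugo 2,725 credits > Jonah 2,125 credits > Kira 1,725 credits > Dave 1,475 credits > Dana 575 credits.
Hugo has the highest bid, so Hugo wins.
The second-highest bid is 2,125 credits, so that is what Hugo pays.

The winner pays 2,125 credits.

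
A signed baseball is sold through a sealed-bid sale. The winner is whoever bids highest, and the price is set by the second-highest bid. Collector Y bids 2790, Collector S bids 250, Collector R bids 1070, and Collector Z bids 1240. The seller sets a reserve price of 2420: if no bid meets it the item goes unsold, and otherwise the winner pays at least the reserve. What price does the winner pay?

2420

Ranking the bids: Collector Y 2790 > Collector Z 1240 > Collector R 1070 > Collector S 250.
Collector Y has the highest bid, so Collector Y wins.
The second-highest bid is 1240, but the reserve 2420 is higher, so the price is the reserve.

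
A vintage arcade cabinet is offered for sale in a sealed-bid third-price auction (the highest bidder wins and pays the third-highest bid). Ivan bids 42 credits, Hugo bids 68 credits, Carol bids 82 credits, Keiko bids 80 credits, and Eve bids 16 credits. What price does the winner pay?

Ordered from highest: Carol 82 credits; Keiko 80 credits; Hugo 68 credits; Ivan 42 credits; Eve 16 credits.
Carol is the highest bidder, so Carol wins.
Under the third-price rule, the price is the third-highest bid: 68 credits.

The winner pays 68 credits.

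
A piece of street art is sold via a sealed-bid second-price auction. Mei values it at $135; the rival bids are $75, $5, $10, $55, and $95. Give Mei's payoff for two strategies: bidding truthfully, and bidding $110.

The highest competing bid is $95.
Bidding truthfully at $135: Mei has the top bid, wins, and pays the second-highest bid $95. Payoff = $135 − $95 = $40.
Bidding $110: Mei has the top bid, wins, and pays the second-highest bid $95. Payoff = $135 − $95 = $40.

Truthful: $40; alternative: $40.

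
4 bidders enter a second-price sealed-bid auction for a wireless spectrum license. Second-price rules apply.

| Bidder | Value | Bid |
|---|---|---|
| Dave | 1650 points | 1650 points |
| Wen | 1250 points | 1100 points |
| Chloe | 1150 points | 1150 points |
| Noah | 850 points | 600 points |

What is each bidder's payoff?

Dave 500 points, Wen 0 points, Chloe 0 points, Noah 0 points.

Ranking the bids: Dave 1650 points > Chloe 1150 points > Wen 1100 points > Noah 600 points.
Dave has the top bid and wins; the price is the second-highest bid, 1150 points.
Dave's payoff = 1650 points − 1150 points = 500 points. All other bidders lose, so their payoff is 0.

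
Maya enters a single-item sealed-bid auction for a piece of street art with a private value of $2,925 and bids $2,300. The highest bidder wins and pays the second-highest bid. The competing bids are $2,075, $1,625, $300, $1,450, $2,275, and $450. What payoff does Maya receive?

Highest competing bid: $2,275.
Maya's bid $2,300 is the highest overall, so Maya wins and pays the second-highest bid, $2,275.
Payoff = value − price = $2,925 − $2,275 = $650.

Maya's payoff: $650.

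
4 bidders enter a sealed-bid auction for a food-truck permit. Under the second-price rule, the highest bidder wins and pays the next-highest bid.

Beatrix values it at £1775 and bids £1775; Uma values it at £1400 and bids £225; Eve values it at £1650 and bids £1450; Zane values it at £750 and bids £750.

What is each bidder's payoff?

Beatrix £325, Uma £0, Eve £0, Zane £0.

Ordered from highest: Beatrix £1775 > Eve £1450 > Zane £750 > Uma £225.
Beatrix has the top bid and wins; the price is the second-highest bid, £1450.
Beatrix's payoff = £1775 − £1450 = £325. All other bidders lose, so their payoff is 0.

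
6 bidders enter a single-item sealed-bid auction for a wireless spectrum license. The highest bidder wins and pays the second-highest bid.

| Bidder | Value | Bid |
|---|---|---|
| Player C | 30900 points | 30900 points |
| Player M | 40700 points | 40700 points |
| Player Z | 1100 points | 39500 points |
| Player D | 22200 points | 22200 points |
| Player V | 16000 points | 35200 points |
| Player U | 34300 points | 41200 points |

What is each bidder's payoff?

Ranking the bids: Player U 41200 points, then Player M 40700 points, then Player Z 39500 points, then Player V 35200 points, then Player C 30900 points, then Player D 22200 points.
Player U has the top bid and wins; the price is the second-highest bid, 40700 points.
Player U's payoff = 34300 points − 40700 points = -6400 points. All other bidders lose, so their payoff is 0.

Player C 0 points, Player M 0 points, Player Z 0 points, Player D 0 points, Player V 0 points, Player U -6400 points.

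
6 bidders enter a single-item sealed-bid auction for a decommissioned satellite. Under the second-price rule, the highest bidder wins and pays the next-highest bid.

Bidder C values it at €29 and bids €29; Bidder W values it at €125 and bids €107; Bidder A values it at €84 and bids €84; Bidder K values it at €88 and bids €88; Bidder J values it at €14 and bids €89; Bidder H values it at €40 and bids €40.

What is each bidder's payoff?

Payoffs: Bidder C €0, Bidder W €36, Bidder A €0, Bidder K €0, Bidder J €0, Bidder H €0.

Ordered from highest: Bidder W €107; Bidder J €89; Bidder K €88; Bidder A €84; Bidder H €40; Bidder C €29.
Bidder W has the top bid and wins; the price is the second-highest bid, €89.
Bidder W's payoff = €125 − €89 = €36. All other bidders lose, so their payoff is 0.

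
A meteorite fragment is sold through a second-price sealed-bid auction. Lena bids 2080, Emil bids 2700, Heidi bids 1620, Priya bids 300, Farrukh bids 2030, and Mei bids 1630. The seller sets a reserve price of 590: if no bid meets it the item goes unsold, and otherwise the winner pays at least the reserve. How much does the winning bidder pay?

Ranking the bids: Emil 2700, then Lena 2080, then Farrukh 2030, then Mei 1630, then Heidi 1620, then Priya 300.
Emil has the highest bid, so Emil wins.
The second-highest bid is 2080, which exceeds the reserve, so that sets the price.

Price paid: 2080.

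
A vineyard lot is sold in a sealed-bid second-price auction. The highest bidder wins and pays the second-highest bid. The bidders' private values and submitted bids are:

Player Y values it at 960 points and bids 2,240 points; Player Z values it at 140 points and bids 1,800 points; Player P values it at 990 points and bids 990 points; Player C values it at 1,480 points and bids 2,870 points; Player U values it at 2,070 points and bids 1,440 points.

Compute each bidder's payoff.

Ordered from highest: Player C 2,870 points > Player Y 2,240 points > Player Z 1,800 points > Player U 1,440 points > Player P 990 points.
Player C has the top bid and wins; the price is the second-highest bid, 2,240 points.
Player C's payoff = 1,480 points − 2,240 points = -760 points. All other bidders lose, so their payoff is 0.

Player Y 0 points, Player Z 0 points, Player P 0 points, Player C -760 points, Player U 0 points.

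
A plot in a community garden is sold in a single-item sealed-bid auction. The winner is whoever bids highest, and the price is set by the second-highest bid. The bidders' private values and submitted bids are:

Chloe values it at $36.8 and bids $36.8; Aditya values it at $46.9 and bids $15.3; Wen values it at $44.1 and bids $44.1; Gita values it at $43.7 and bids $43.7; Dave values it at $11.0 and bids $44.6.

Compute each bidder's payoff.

Sorted high to low: Dave $44.6; Wen $44.1; Gita $43.7; Chloe $36.8; Aditya $15.3.
Dave has the top bid and wins; the price is the second-highest bid, $44.1.
Dave's payoff = $11.0 − $44.1 = -$33.1. All other bidders lose, so their payoff is 0.

Chloe $0.0, Aditya $0.0, Wen $0.0, Gita $0.0, Dave -$33.1.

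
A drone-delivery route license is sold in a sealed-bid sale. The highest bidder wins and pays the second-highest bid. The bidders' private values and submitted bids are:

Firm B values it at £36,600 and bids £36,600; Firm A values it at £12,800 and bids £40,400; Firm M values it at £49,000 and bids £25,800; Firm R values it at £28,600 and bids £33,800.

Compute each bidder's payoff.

Payoffs: Firm B £0, Firm A -£23,800, Firm M £0, Firm R £0.

Sorted high to low: Firm A £40,400, then Firm B £36,600, then Firm R £33,800, then Firm M £25,800.
Firm A has the top bid and wins; the price is the second-highest bid, £36,600.
Firm A's payoff = £12,800 − £36,600 = -£23,800. All other bidders lose, so their payoff is 0.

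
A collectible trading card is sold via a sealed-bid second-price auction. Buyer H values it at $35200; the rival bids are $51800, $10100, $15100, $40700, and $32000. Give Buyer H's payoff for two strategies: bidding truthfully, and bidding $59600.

Truthful: $0; alternative: -$16600.

The highest competing bid is $51800.
Bidding truthfully at $35200: the top bid is $51800 (a rival), so Buyer H loses. Payoff = $0.
Bidding $59600: Buyer H has the top bid, wins, and pays the second-highest bid $51800. Payoff = $35200 − $51800 = -$16600.
Deviating from a truthful bid can only lose payoff in a second-price auction — never gain.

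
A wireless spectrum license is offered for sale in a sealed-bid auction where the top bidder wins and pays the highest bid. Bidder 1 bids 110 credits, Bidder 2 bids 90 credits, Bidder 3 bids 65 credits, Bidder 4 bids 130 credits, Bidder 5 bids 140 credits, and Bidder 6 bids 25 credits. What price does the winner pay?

140 credits

Sorted high to low: Bidder 5 140 credits > Bidder 4 130 credits > Bidder 1 110 credits > Bidder 2 90 credits > Bidder 3 65 credits > Bidder 6 25 credits.
Bidder 5 is the highest bidder, so Bidder 5 wins.
Under the first-price rule, the price is the highest bid: 140 credits.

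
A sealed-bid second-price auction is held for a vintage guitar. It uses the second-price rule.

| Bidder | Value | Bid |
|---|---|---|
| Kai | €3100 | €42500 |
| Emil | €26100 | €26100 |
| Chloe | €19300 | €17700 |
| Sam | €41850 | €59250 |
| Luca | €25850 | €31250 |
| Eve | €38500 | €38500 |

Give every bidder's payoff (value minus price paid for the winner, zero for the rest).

Kai €0, Emil €0, Chloe €0, Sam -€650, Luca €0, Eve €0.

Ranking the bids: Sam €59250; Kai €42500; Eve €38500; Luca €31250; Emil €26100; Chloe €17700.
Sam has the top bid and wins; the price is the second-highest bid, €42500.
Sam's payoff = €41850 − €42500 = -€650. All other bidders lose, so their payoff is 0.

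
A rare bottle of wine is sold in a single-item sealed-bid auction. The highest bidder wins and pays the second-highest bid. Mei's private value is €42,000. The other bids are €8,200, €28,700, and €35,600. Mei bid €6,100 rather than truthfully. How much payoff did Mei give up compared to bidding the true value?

The highest competing bid is €35,600.
Bidding truthfully at €42,000: Mei has the top bid, wins, and pays the second-highest bid €35,600. Payoff = €42,000 − €35,600 = €6,400.
Bidding €6,100: the top bid is €35,600 (a rival), so Mei loses. Payoff = €0.
Regret = truthful payoff − actual payoff = €6,400 − €0 = €6,400.

Payoff forgone: €6,400.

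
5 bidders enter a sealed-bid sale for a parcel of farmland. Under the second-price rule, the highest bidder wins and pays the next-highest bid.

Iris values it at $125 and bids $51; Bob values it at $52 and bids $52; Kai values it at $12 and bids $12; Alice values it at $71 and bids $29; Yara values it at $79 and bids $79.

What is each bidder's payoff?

Iris $0, Bob $0, Kai $0, Alice $0, Yara $27.

Ordered from highest: Yara $79 > Bob $52 > Iris $51 > Alice $29 > Kai $12.
Yara has the top bid and wins; the price is the second-highest bid, $52.
Yara's payoff = $79 − $52 = $27. All other bidders lose, so their payoff is 0.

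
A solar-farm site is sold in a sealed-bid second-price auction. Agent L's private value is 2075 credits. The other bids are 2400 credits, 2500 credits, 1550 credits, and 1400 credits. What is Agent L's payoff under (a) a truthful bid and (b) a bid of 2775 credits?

The highest competing bid is 2500 credits.
Bidding truthfully at 2075 credits: the top bid is 2500 credits (a rival), so Agent L loses. Payoff = 0 credits.
Bidding 2775 credits: Agent L has the top bid, wins, and pays the second-highest bid 2500 credits. Payoff = 2075 credits − 2500 credits = -425 credits.
Deviating from a truthful bid can only lose payoff in a second-price auction — never gain.

(a) 0 credits  (b) -425 credits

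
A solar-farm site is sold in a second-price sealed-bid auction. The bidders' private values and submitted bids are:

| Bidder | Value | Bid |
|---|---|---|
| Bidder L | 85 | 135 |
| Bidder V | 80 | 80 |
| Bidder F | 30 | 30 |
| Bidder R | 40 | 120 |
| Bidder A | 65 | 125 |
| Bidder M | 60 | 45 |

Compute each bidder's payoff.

Bids in descending order: Bidder L 135; Bidder A 125; Bidder R 120; Bidder V 80; Bidder M 45; Bidder F 30.
Bidder L has the top bid and wins; the price is the second-highest bid, 125.
Bidder L's payoff = 85 − 125 = -40. All other bidders lose, so their payoff is 0.

Payoffs: Bidder L -40, Bidder V 0, Bidder F 0, Bidder R 0, Bidder A 0, Bidder M 0.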